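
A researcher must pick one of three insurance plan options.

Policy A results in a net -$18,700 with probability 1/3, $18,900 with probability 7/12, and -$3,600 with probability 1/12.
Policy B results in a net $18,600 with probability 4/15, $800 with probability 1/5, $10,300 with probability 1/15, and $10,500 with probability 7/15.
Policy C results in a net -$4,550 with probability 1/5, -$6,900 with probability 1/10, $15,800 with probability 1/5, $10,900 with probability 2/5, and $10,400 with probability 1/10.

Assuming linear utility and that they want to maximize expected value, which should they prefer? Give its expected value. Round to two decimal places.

Policy A = 1/3 × (-18700) + 7/12 × 18900 + 1/12 × (-3600) = -6233.3333 + 11025 − 300 = 4491.6667
Policy B = 4/15 × 18600 + 1/5 × 800 + 1/15 × 10300 + 7/15 × 10500 = 4960 + 160 + 686.6667 + 4900 = 10706.6667
Policy C = 1/5 × (-4550) + 1/10 × (-6900) + 1/5 × 15800 + 2/5 × 10900 + 1/10 × 10400 = -910 − 690 + 3160 + 4360 + 1040 = 6960

Policy B ($10,706.67)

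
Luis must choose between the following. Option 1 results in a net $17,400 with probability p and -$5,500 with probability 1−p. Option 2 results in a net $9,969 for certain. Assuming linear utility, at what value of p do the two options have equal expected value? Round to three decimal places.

p = 0.676

p·17400 + (1−p)·(-5500) = 9969
22900p − 5500 = 9969
p = (9969 + 5500) / 22900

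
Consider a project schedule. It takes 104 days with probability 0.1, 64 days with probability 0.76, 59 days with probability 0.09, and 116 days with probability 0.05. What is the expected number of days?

EV = 0.1 × 104 + 0.76 × 64 + 0.09 × 59 + 0.05 × 116 = 10.4 + 48.64 + 5.31 + 5.8 = 70.15

70.15 days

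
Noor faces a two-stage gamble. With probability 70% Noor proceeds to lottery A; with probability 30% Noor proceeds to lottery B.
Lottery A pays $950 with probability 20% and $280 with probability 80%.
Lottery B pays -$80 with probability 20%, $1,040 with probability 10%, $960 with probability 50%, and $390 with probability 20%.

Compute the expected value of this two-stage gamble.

$483.60

EV(A) = 0.2 × 950 + 0.8 × 280 = 190 + 224 = 414
EV(B) = 0.2 × (-80) + 0.1 × 1040 + 0.5 × 960 + 0.2 × 390 = -16 + 104 + 480 + 78 = 646
Overall = 0.7 × 414 + 0.3 × 646 = 289.8 + 193.8 = 483.6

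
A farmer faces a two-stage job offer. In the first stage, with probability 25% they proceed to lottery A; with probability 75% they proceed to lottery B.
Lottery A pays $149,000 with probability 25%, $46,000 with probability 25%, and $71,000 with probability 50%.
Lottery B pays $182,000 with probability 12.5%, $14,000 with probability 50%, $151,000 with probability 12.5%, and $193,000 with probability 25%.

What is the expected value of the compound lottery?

$93,718.75

EV(A) = 0.25 × 149000 + 0.25 × 46000 + 0.5 × 71000 = 37250 + 11500 + 35500 = 84250
EV(B) = 0.125 × 182000 + 0.5 × 14000 + 0.125 × 151000 + 0.25 × 193000 = 22750 + 7000 + 18875 + 48250 = 96875
Overall = 0.25 × 84250 + 0.75 × 96875 = 21062.5 + 72656.25 = 93718.75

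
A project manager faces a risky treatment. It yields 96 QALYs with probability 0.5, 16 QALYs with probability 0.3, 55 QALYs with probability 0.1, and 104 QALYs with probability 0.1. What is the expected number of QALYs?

68.7 QALYs

EV = 0.5 × 96 + 0.3 × 16 + 0.1 × 55 + 0.1 × 104 = 48 + 4.8 + 5.5 + 10.4 = 68.7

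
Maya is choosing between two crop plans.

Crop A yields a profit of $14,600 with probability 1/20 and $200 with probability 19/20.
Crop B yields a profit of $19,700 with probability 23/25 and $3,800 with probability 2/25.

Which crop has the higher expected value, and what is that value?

Crop B ($18,428)

Crop A = 1/20 × 14600 + 19/20 × 200 = 730 + 190 = 920
Crop B = 23/25 × 19700 + 2/25 × 3800 = 18124 + 304 = 18428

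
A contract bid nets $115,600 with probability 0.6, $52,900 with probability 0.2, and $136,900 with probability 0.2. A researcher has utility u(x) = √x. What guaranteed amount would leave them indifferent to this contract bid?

E[u] = 0.6·√115600 + 0.2·√52900 + 0.2·√136900 = 0.6·340 + 0.2·230 + 0.2·370 = 324
CE = (324)² = 104976

$104,976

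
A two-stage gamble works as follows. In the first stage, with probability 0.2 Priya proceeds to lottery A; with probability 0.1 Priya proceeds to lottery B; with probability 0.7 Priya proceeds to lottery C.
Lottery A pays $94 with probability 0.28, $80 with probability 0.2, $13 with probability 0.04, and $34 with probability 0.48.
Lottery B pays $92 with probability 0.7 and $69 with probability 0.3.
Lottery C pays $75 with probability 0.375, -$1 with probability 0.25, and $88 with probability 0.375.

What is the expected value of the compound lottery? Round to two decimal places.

$62.95

EV(A) = 0.28 × 94 + 0.2 × 80 + 0.04 × 13 + 0.48 × 34 = 26.32 + 16 + 0.52 + 16.32 = 59.16
EV(B) = 0.7 × 92 + 0.3 × 69 = 64.4 + 20.7 = 85.1
EV(C) = 0.375 × 75 + 0.25 × (-1) + 0.375 × 88 = 28.125 − 0.25 + 33 = 60.875
Overall = 0.2 × 59.16 + 0.1 × 85.1 + 0.7 × 60.875 = 11.832 + 8.51 + 42.6125 = 62.9545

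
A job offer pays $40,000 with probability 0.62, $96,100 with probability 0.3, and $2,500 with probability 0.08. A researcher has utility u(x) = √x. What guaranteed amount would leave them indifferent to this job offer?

E[u] = 0.62·√40000 + 0.3·√96100 + 0.08·√2500 = 0.62·200 + 0.3·310 + 0.08·50 = 221
CE = (221)² = 48841

$48,841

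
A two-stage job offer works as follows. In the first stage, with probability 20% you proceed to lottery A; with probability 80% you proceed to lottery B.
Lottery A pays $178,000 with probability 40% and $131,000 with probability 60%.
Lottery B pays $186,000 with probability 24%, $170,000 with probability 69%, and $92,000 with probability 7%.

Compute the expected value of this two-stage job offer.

EV(A) = 0.4 × 178000 + 0.6 × 131000 = 71200 + 78600 = 149800
EV(B) = 0.24 × 186000 + 0.69 × 170000 + 0.07 × 92000 = 44640 + 117300 + 6440 = 168380
Overall = 0.2 × 149800 + 0.8 × 168380 = 29960 + 134704 = 164664

$164,664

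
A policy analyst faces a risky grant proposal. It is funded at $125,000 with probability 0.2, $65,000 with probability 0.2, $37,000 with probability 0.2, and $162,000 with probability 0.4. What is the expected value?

EV = 0.2 × 125000 + 0.2 × 65000 + 0.2 × 37000 + 0.4 × 162000 = 25000 + 13000 + 7400 + 64800 = 110200

$110,200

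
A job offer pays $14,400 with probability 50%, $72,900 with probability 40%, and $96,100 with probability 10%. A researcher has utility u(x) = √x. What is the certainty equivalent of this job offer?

E[u] = 0.5·√14400 + 0.4·√72900 + 0.1·√96100 = 0.5·120 + 0.4·270 + 0.1·310 = 199
CE = (199)² = 39601

$39,601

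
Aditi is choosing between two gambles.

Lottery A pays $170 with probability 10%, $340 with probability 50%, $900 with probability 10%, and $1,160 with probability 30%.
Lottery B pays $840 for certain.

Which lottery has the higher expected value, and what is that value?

Lottery A = 0.1 × 170 + 0.5 × 340 + 0.1 × 900 + 0.3 × 1160 = 17 + 170 + 90 + 348 = 625
Lottery B: 840 (certain)

Lottery B ($840)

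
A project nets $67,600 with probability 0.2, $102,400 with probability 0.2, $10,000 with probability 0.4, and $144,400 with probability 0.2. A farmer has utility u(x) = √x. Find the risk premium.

E[u] = 0.2·√67600 + 0.2·√102400 + 0.4·√10000 + 0.2·√144400 = 0.2·260 + 0.2·320 + 0.4·100 + 0.2·380 = 232
CE = (232)² = 53824
Risk premium = EV − CE = 66880 − 53824 = 13056

$13,056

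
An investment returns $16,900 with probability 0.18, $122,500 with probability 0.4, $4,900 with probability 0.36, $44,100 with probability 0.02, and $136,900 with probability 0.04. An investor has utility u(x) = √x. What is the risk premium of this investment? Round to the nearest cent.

E[u] = 0.18·√16900 + 0.4·√122500 + 0.36·√4900 + 0.02·√44100 + 0.04·√136900 = 0.18·130 + 0.4·350 + 0.36·70 + 0.02·210 + 0.04·370 = 207.6
CE = (207.6)² = 43097.76
Risk premium = EV − CE = 60164 − 43097.76 = 17066.24

$17,066.24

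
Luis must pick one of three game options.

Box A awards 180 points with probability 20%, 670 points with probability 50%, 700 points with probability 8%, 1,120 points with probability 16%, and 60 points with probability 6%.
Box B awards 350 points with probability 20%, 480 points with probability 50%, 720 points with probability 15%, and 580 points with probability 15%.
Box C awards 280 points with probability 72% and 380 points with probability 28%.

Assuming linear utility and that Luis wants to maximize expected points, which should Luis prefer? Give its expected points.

Box A (609.8 points)

Box A = 0.2 × 180 + 0.5 × 670 + 0.08 × 700 + 0.16 × 1120 + 0.06 × 60 = 36 + 335 + 56 + 179.2 + 3.6 = 609.8
Box B = 0.2 × 350 + 0.5 × 480 + 0.15 × 720 + 0.15 × 580 = 70 + 240 + 108 + 87 = 505
Box C = 0.72 × 280 + 0.28 × 380 = 201.6 + 106.4 = 308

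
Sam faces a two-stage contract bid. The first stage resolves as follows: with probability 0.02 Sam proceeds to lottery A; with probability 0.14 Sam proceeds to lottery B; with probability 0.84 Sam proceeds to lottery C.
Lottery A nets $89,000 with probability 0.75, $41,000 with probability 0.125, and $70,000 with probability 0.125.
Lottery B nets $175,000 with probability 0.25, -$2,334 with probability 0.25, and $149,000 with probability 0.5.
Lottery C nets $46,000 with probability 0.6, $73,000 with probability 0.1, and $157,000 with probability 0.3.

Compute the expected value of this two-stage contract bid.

EV(A) = 0.75 × 89000 + 0.125 × 41000 + 0.125 × 70000 = 66750 + 5125 + 8750 = 80625
EV(B) = 0.25 × 175000 + 0.25 × (-2334) + 0.5 × 149000 = 43750 − 583.5 + 74500 = 117666.5
EV(C) = 0.6 × 46000 + 0.1 × 73000 + 0.3 × 157000 = 27600 + 7300 + 47100 = 82000
Overall = 0.02 × 80625 + 0.14 × 117666.5 + 0.84 × 82000 = 1612.5 + 16473.31 + 68880 = 86965.81

$86,965.81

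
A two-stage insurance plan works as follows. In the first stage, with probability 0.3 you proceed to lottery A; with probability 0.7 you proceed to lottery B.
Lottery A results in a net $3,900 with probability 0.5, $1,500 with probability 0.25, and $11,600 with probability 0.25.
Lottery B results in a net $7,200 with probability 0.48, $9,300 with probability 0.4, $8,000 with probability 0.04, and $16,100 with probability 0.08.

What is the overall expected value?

$7,716.30

EV(A) = 0.5 × 3900 + 0.25 × 1500 + 0.25 × 11600 = 1950 + 375 + 2900 = 5225
EV(B) = 0.48 × 7200 + 0.4 × 9300 + 0.04 × 8000 + 0.08 × 16100 = 3456 + 3720 + 320 + 1288 = 8784
Overall = 0.3 × 5225 + 0.7 × 8784 = 1567.5 + 6148.8 = 7716.3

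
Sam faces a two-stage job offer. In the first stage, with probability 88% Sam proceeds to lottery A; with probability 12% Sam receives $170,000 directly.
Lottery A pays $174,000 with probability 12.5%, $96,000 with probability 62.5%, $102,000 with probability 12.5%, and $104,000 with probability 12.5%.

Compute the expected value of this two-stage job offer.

EV(A) = 0.125 × 174000 + 0.625 × 96000 + 0.125 × 102000 + 0.125 × 104000 = 21750 + 60000 + 12750 + 13000 = 107500
Branch B: 170000 (certain)
Overall = 0.88 × 107500 + 0.12 × 170000 = 94600 + 20400 = 115000

$115,000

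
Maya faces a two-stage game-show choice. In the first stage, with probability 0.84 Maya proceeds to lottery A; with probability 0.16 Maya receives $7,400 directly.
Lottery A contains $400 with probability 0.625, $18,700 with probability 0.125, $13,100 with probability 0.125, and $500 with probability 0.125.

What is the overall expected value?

EV(A) = 0.625 × 400 + 0.125 × 18700 + 0.125 × 13100 + 0.125 × 500 = 250 + 2337.5 + 1637.5 + 62.5 = 4287.5
Branch B: 7400 (certain)
Overall = 0.84 × 4287.5 + 0.16 × 7400 = 3601.5 + 1184 = 4785.5

$4,785.50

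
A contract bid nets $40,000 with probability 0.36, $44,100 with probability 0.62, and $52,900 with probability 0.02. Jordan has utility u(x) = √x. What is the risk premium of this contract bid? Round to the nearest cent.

E[u] = 0.36·√40000 + 0.62·√44100 + 0.02·√52900 = 0.36·200 + 0.62·210 + 0.02·230 = 206.8
CE = (206.8)² = 42766.24
Risk premium = EV − CE = 42800 − 42766.24 = 33.76

$33.76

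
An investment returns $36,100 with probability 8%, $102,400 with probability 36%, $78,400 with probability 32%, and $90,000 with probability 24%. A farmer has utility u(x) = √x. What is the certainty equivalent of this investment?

$85,264

E[u] = 0.08·√36100 + 0.36·√102400 + 0.32·√78400 + 0.24·√90000 = 0.08·190 + 0.36·320 + 0.32·280 + 0.24·300 = 292
CE = (292)² = 85264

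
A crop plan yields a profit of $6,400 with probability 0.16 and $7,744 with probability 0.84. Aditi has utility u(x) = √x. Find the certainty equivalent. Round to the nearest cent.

$7,520.36

E[u] = 0.16·√6400 + 0.84·√7744 = 0.16·80 + 0.84·88 = 86.72
CE = (86.72)² = 7520.3584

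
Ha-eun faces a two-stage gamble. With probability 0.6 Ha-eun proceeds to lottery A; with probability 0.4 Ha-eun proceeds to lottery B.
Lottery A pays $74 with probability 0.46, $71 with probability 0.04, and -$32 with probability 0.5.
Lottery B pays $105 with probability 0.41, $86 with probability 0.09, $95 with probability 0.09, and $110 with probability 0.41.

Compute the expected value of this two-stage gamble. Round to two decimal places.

$54.30

EV(A) = 0.46 × 74 + 0.04 × 71 + 0.5 × (-32) = 34.04 + 2.84 − 16 = 20.88
EV(B) = 0.41 × 105 + 0.09 × 86 + 0.09 × 95 + 0.41 × 110 = 43.05 + 7.74 + 8.55 + 45.1 = 104.44
Overall = 0.6 × 20.88 + 0.4 × 104.44 = 12.528 + 41.776 = 54.304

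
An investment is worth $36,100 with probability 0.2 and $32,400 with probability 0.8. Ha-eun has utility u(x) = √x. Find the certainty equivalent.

$33,124

E[u] = 0.2·√36100 + 0.8·√32400 = 0.2·190 + 0.8·180 = 182
CE = (182)² = 33124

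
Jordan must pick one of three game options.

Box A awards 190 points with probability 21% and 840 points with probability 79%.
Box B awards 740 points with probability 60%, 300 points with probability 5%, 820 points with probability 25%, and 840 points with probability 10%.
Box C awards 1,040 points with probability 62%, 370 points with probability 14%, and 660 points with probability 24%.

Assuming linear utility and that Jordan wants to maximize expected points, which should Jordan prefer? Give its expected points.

Box A = 0.21 × 190 + 0.79 × 840 = 39.9 + 663.6 = 703.5
Box B = 0.6 × 740 + 0.05 × 300 + 0.25 × 820 + 0.1 × 840 = 444 + 15 + 205 + 84 = 748
Box C = 0.62 × 1040 + 0.14 × 370 + 0.24 × 660 = 644.8 + 51.8 + 158.4 = 855

Box C (855 points)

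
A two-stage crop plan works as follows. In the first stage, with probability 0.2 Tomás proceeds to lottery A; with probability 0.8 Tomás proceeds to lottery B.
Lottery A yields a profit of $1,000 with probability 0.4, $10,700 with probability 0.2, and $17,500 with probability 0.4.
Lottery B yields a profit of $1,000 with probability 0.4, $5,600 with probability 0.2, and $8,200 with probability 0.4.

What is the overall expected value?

$5,748

EV(A) = 0.4 × 1000 + 0.2 × 10700 + 0.4 × 17500 = 400 + 2140 + 7000 = 9540
EV(B) = 0.4 × 1000 + 0.2 × 5600 + 0.4 × 8200 = 400 + 1120 + 3280 = 4800
Overall = 0.2 × 9540 + 0.8 × 4800 = 1908 + 3840 = 5748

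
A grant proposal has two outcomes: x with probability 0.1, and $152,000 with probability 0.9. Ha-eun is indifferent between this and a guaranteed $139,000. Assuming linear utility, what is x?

x = $22,000

0.1·x + 0.9·152000 = 139000
0.1·x = 139000 − 136800 = 2200
x = 2200 / 0.1 = 22000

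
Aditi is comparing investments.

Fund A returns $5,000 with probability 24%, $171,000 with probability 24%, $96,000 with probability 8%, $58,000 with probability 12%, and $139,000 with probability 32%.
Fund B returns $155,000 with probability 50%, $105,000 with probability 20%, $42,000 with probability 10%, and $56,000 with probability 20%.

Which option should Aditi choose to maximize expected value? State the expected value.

Fund A = 0.24 × 5000 + 0.24 × 171000 + 0.08 × 96000 + 0.12 × 58000 + 0.32 × 139000 = 1200 + 41040 + 7680 + 6960 + 44480 = 101360
Fund B = 0.5 × 155000 + 0.2 × 105000 + 0.1 × 42000 + 0.2 × 56000 = 77500 + 21000 + 4200 + 11200 = 113900

Fund B ($113,900)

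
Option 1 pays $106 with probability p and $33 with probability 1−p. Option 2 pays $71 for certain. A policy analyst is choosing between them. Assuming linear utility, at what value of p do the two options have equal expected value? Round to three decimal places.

p = 0.521

p·106 + (1−p)·33 = 71
73p + 33 = 71
p = (71 − 33) / 73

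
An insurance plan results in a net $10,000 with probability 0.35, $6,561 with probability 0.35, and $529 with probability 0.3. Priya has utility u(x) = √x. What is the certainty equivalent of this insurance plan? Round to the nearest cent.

$4,935.06

E[u] = 0.35·√10000 + 0.35·√6561 + 0.3·√529 = 0.35·100 + 0.35·81 + 0.3·23 = 70.25
CE = (70.25)² = 4935.0625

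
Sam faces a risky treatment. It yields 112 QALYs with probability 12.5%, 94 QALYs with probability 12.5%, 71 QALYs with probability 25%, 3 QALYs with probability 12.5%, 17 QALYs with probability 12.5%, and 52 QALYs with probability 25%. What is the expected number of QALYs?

EV = 0.125 × 112 + 0.125 × 94 + 0.25 × 71 + 0.125 × 3 + 0.125 × 17 + 0.25 × 52 = 14 + 11.75 + 17.75 + 0.375 + 2.125 + 13 = 59

59 QALYs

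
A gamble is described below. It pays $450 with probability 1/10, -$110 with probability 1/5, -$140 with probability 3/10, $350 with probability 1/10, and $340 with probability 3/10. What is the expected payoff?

$118

EV = 1/10 × 450 + 1/5 × (-110) + 3/10 × (-140) + 1/10 × 350 + 3/10 × 340 = 45 − 22 − 42 + 35 + 102 = 118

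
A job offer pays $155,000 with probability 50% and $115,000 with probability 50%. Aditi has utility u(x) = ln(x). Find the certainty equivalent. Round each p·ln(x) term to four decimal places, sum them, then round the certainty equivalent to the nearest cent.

E[u] = 0.5·ln(155000) + 0.5·ln(115000) = 5.9756 + 5.8263 = 11.8019
CE = e^11.8019 ≈ 133505.77

$133,505.77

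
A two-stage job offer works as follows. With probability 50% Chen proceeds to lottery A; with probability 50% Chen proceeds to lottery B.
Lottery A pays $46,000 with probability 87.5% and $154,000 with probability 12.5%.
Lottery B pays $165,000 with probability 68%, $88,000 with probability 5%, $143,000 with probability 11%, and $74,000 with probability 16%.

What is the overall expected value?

$101,835

EV(A) = 0.875 × 46000 + 0.125 × 154000 = 40250 + 19250 = 59500
EV(B) = 0.68 × 165000 + 0.05 × 88000 + 0.11 × 143000 + 0.16 × 74000 = 112200 + 4400 + 15730 + 11840 = 144170
Overall = 0.5 × 59500 + 0.5 × 144170 = 29750 + 72085 = 101835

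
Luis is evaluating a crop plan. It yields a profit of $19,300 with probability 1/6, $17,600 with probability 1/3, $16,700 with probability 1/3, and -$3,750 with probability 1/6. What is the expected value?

$14,025

EV = 1/6 × 19300 + 1/3 × 17600 + 1/3 × 16700 + 1/6 × (-3750) = 3216.6667 + 5866.6667 + 5566.6667 − 625 = 14025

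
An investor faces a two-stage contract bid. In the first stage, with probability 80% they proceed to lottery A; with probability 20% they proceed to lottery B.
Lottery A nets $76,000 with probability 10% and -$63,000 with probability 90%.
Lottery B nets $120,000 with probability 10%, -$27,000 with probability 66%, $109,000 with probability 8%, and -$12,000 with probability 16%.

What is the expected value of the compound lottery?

EV(A) = 0.1 × 76000 + 0.9 × (-63000) = 7600 − 56700 = -49100
EV(B) = 0.1 × 120000 + 0.66 × (-27000) + 0.08 × 109000 + 0.16 × (-12000) = 12000 − 17820 + 8720 − 1920 = 980
Overall = 0.8 × (-49100) + 0.2 × 980 = -39280 + 196 = -39084

-$39,084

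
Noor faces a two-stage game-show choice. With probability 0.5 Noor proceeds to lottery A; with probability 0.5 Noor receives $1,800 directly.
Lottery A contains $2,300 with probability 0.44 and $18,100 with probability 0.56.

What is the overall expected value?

$6,474

EV(A) = 0.44 × 2300 + 0.56 × 18100 = 1012 + 10136 = 11148
Branch B: 1800 (certain)
Overall = 0.5 × 11148 + 0.5 × 1800 = 5574 + 900 = 6474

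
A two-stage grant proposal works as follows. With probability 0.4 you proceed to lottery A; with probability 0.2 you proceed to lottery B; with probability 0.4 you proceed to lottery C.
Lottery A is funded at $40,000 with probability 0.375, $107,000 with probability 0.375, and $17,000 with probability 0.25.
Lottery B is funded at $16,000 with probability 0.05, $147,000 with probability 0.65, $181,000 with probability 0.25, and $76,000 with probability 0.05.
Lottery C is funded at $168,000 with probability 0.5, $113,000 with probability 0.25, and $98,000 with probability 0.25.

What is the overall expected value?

EV(A) = 0.375 × 40000 + 0.375 × 107000 + 0.25 × 17000 = 15000 + 40125 + 4250 = 59375
EV(B) = 0.05 × 16000 + 0.65 × 147000 + 0.25 × 181000 + 0.05 × 76000 = 800 + 95550 + 45250 + 3800 = 145400
EV(C) = 0.5 × 168000 + 0.25 × 113000 + 0.25 × 98000 = 84000 + 28250 + 24500 = 136750
Overall = 0.4 × 59375 + 0.2 × 145400 + 0.4 × 136750 = 23750 + 29080 + 54700 = 107530

$107,530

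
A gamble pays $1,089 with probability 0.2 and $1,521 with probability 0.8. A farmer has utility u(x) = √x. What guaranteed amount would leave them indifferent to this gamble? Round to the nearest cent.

$1,428.84

E[u] = 0.2·√1089 + 0.8·√1521 = 0.2·33 + 0.8·39 = 37.8
CE = (37.8)² = 1428.84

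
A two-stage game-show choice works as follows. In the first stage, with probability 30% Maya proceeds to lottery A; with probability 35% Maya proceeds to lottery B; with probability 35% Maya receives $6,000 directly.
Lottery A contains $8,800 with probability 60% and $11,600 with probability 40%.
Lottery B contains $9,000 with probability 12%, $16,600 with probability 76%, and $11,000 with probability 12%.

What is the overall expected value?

$10,331.60

EV(A) = 0.6 × 8800 + 0.4 × 11600 = 5280 + 4640 = 9920
EV(B) = 0.12 × 9000 + 0.76 × 16600 + 0.12 × 11000 = 1080 + 12616 + 1320 = 15016
Branch C: 6000 (certain)
Overall = 0.3 × 9920 + 0.35 × 15016 + 0.35 × 6000 = 2976 + 5255.6 + 2100 = 10331.6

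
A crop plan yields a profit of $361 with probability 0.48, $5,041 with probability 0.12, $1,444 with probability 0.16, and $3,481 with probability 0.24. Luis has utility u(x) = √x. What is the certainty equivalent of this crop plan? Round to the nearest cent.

E[u] = 0.48·√361 + 0.12·√5041 + 0.16·√1444 + 0.24·√3481 = 0.48·19 + 0.12·71 + 0.16·38 + 0.24·59 = 37.88
CE = (37.88)² = 1434.8944

$1,434.89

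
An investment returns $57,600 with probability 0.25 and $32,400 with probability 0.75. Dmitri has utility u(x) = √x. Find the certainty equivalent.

E[u] = 0.25·√57600 + 0.75·√32400 = 0.25·240 + 0.75·180 = 195
CE = (195)² = 38025

$38,025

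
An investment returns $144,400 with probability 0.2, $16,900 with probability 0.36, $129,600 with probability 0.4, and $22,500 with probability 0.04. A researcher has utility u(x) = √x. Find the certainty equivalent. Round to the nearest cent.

$74,419.84

E[u] = 0.2·√144400 + 0.36·√16900 + 0.4·√129600 + 0.04·√22500 = 0.2·380 + 0.36·130 + 0.4·360 + 0.04·150 = 272.8
CE = (272.8)² = 74419.84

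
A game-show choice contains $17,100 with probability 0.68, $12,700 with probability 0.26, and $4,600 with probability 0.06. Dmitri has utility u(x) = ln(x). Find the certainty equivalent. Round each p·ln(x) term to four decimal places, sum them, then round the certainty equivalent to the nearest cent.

$14,626.64

E[u] = 0.68·ln(17100) + 0.26·ln(12700) + 0.06·ln(4600) = 6.6278 + 2.4568 + 0.5060 = 9.5906
CE = e^9.5906 ≈ 14626.64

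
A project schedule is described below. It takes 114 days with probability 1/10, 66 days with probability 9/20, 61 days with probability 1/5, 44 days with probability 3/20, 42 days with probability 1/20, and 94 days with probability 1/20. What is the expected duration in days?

EV = 1/10 × 114 + 9/20 × 66 + 1/5 × 61 + 3/20 × 44 + 1/20 × 42 + 1/20 × 94 = 11.4 + 29.7 + 12.2 + 6.6 + 2.1 + 4.7 = 66.7

66.7 days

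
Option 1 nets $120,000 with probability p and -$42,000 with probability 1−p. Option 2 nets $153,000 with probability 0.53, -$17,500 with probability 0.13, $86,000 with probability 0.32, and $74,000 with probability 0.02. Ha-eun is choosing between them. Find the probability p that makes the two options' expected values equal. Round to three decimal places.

EV(Option 2) = 0.53 × 153000 + 0.13 × (-17500) + 0.32 × 86000 + 0.02 × 74000 = 81090 − 2275 + 27520 + 1480 = 107815
p·120000 + (1−p)·(-42000) = 107815
162000p − 42000 = 107815
p = (107815 + 42000) / 162000

p = 0.925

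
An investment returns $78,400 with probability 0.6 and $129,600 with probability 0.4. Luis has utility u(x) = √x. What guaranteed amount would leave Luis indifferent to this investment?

E[u] = 0.6·√78400 + 0.4·√129600 = 0.6·280 + 0.4·360 = 312
CE = (312)² = 97344

$97,344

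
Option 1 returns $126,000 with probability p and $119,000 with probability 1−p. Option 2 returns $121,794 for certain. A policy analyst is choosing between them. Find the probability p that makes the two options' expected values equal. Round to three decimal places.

p = 0.399

p·126000 + (1−p)·119000 = 121794
7000p + 119000 = 121794
p = (121794 − 119000) / 7000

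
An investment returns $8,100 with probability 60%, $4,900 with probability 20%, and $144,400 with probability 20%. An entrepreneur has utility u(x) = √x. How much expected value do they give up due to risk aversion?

$13,984

E[u] = 0.6·√8100 + 0.2·√4900 + 0.2·√144400 = 0.6·90 + 0.2·70 + 0.2·380 = 144
CE = (144)² = 20736
Risk premium = EV − CE = 34720 − 20736 = 13984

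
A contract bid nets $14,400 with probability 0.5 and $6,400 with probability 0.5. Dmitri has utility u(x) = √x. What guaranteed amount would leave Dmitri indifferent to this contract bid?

$10,000

E[u] = 0.5·√14400 + 0.5·√6400 = 0.5·120 + 0.5·80 = 100
CE = (100)² = 10000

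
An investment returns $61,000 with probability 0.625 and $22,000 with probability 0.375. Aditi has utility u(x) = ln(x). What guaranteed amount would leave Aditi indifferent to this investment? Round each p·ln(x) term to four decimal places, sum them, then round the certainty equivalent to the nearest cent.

E[u] = 0.625·ln(61000) + 0.375·ln(22000) = 6.8866 + 3.7495 = 10.6361
CE = e^10.6361 ≈ 41610.17

$41,610.17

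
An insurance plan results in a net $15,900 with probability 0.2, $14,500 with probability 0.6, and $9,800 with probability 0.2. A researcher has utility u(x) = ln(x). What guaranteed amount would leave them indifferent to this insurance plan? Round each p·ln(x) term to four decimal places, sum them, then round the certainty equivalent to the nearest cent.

E[u] = 0.2·ln(15900) + 0.6·ln(14500) + 0.2·ln(9800) = 1.9348 + 5.7491 + 1.8380 = 9.5219
CE = e^9.5219 ≈ 13655.53

$13,655.53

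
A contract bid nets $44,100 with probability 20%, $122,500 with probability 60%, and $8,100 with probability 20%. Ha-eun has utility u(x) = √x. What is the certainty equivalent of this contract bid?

E[u] = 0.2·√44100 + 0.6·√122500 + 0.2·√8100 = 0.2·210 + 0.6·350 + 0.2·90 = 270
CE = (270)² = 72900

$72,900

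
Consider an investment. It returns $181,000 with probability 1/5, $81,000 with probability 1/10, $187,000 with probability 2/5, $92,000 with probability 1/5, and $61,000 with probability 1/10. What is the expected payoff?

EV = 1/5 × 181000 + 1/10 × 81000 + 2/5 × 187000 + 1/5 × 92000 + 1/10 × 61000 = 36200 + 8100 + 74800 + 18400 + 6100 = 143600

$143,600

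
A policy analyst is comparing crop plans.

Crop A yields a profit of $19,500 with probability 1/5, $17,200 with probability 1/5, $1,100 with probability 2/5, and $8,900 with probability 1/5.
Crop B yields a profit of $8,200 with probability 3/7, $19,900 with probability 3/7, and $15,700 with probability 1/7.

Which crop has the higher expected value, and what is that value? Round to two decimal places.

Crop A = 1/5 × 19500 + 1/5 × 17200 + 2/5 × 1100 + 1/5 × 8900 = 3900 + 3440 + 440 + 1780 = 9560
Crop B = 3/7 × 8200 + 3/7 × 19900 + 1/7 × 15700 = 3514.2857 + 8528.5714 + 2242.8571 = 14285.7143

Crop B ($14,285.71)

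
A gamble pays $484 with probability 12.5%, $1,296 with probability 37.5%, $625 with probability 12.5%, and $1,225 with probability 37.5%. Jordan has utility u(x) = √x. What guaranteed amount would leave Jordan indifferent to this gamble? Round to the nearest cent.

E[u] = 0.125·√484 + 0.375·√1296 + 0.125·√625 + 0.375·√1225 = 0.125·22 + 0.375·36 + 0.125·25 + 0.375·35 = 32.5
CE = (32.5)² = 1056.25

$1,056.25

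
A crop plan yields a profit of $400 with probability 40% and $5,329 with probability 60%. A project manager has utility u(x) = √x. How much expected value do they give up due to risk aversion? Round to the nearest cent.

$674.16

E[u] = 0.4·√400 + 0.6·√5329 = 0.4·20 + 0.6·73 = 51.8
CE = (51.8)² = 2683.24
Risk premium = EV − CE = 3357.4 − 2683.24 = 674.16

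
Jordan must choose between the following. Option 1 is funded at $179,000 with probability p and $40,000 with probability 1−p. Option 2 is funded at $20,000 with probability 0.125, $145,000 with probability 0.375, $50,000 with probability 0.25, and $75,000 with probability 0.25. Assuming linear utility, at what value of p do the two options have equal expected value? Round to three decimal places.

p = 0.346

EV(Option 2) = 0.125 × 20000 + 0.375 × 145000 + 0.25 × 50000 + 0.25 × 75000 = 2500 + 54375 + 12500 + 18750 = 88125
p·179000 + (1−p)·40000 = 88125
139000p + 40000 = 88125
p = (88125 − 40000) / 139000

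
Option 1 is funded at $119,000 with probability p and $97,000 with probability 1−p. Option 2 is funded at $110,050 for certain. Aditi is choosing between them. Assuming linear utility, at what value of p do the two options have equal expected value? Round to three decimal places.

p·119000 + (1−p)·97000 = 110050
22000p + 97000 = 110050
p = (110050 − 97000) / 22000

p = 0.593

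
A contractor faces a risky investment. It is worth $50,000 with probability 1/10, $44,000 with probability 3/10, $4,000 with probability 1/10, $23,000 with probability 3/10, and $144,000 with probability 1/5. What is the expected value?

$54,300

EV = 1/10 × 50000 + 3/10 × 44000 + 1/10 × 4000 + 3/10 × 23000 + 1/5 × 144000 = 5000 + 13200 + 400 + 6900 + 28800 = 54300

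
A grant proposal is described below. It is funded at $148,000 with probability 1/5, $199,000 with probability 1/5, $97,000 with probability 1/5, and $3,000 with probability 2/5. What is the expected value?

EV = 1/5 × 148000 + 1/5 × 199000 + 1/5 × 97000 + 2/5 × 3000 = 29600 + 39800 + 19400 + 1200 = 90000

$90,000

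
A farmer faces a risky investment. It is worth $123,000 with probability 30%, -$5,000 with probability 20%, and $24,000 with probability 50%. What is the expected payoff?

EV = 0.3 × 123000 + 0.2 × (-5000) + 0.5 × 24000 = 36900 − 1000 + 12000 = 47900

$47,900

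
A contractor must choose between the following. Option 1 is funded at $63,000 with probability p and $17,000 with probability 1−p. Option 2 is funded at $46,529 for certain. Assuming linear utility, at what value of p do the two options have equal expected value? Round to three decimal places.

p = 0.642

p·63000 + (1−p)·17000 = 46529
46000p + 17000 = 46529
p = (46529 − 17000) / 46000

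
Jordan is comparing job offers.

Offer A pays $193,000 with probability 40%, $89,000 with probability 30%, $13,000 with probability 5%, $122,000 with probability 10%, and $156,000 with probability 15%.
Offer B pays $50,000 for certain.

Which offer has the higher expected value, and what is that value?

Offer A = 0.4 × 193000 + 0.3 × 89000 + 0.05 × 13000 + 0.1 × 122000 + 0.15 × 156000 = 77200 + 26700 + 650 + 12200 + 23400 = 140150
Offer B: 50000 (certain)

Offer A ($140,150)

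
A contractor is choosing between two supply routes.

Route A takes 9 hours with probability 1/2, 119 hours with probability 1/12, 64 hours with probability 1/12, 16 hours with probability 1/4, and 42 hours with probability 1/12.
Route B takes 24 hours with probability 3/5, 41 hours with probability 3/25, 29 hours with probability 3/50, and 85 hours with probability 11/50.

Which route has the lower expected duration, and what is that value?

Route A = 1/2 × 9 + 1/12 × 119 + 1/12 × 64 + 1/4 × 16 + 1/12 × 42 = 4.5 + 9.9167 + 5.3333 + 4 + 3.5 = 27.25
Route B = 3/5 × 24 + 3/25 × 41 + 3/50 × 29 + 11/50 × 85 = 14.4 + 4.92 + 1.74 + 18.7 = 39.76

Route A (27.25 hours)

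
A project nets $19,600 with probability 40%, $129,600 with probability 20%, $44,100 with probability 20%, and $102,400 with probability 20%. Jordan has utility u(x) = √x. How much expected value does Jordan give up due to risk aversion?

E[u] = 0.4·√19600 + 0.2·√129600 + 0.2·√44100 + 0.2·√102400 = 0.4·140 + 0.2·360 + 0.2·210 + 0.2·320 = 234
CE = (234)² = 54756
Risk premium = EV − CE = 63060 − 54756 = 8304

$8,304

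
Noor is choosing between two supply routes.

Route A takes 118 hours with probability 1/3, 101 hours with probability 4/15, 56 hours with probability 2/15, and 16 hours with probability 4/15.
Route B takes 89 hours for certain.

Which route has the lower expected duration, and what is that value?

Route A (78 hours)

Route A = 1/3 × 118 + 4/15 × 101 + 2/15 × 56 + 4/15 × 16 = 39.3333 + 26.9333 + 7.4667 + 4.2667 = 78
Route B: 89 (certain)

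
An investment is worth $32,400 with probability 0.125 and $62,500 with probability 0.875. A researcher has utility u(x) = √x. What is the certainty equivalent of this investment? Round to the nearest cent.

E[u] = 0.125·√32400 + 0.875·√62500 = 0.125·180 + 0.875·250 = 241.25
CE = (241.25)² = 58201.5625

$58,201.56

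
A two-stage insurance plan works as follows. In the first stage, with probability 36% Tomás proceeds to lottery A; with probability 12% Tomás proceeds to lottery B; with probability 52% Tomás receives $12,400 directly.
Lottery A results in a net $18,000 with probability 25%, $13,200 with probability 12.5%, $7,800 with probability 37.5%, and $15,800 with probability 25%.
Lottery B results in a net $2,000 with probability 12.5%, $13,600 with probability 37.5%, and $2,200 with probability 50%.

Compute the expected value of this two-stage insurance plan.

$11,911

EV(A) = 0.25 × 18000 + 0.125 × 13200 + 0.375 × 7800 + 0.25 × 15800 = 4500 + 1650 + 2925 + 3950 = 13025
EV(B) = 0.125 × 2000 + 0.375 × 13600 + 0.5 × 2200 = 250 + 5100 + 1100 = 6450
Branch C: 12400 (certain)
Overall = 0.36 × 13025 + 0.12 × 6450 + 0.52 × 12400 = 4689 + 774 + 6448 = 11911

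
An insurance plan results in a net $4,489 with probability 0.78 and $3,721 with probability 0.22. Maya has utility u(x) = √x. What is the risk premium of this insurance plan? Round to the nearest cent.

$6.18

E[u] = 0.78·√4489 + 0.22·√3721 = 0.78·67 + 0.22·61 = 65.68
CE = (65.68)² = 4313.8624
Risk premium = EV − CE = 4320.04 − 4313.8624 = 6.1776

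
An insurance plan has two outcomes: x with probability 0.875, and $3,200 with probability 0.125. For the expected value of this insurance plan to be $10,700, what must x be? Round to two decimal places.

0.875·x + 0.125·3200 = 10700
0.875·x = 10700 − 400 = 10300
x = 10300 / 0.875 = 11771.4286

x = $11,771.43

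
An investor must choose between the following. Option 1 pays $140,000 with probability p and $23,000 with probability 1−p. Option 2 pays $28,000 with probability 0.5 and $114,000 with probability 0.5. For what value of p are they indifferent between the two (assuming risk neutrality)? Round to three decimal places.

p = 0.410

EV(Option 2) = 0.5 × 28000 + 0.5 × 114000 = 14000 + 57000 = 71000
p·140000 + (1−p)·23000 = 71000
117000p + 23000 = 71000
p = (71000 − 23000) / 117000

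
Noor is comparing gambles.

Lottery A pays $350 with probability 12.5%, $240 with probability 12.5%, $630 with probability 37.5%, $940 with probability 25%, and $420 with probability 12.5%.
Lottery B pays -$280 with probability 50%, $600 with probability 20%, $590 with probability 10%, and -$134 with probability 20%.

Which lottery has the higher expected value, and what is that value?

Lottery A ($597.50)

Lottery A = 0.125 × 350 + 0.125 × 240 + 0.375 × 630 + 0.25 × 940 + 0.125 × 420 = 43.75 + 30 + 236.25 + 235 + 52.5 = 597.5
Lottery B = 0.5 × (-280) + 0.2 × 600 + 0.1 × 590 + 0.2 × (-134) = -140 + 120 + 59 − 26.8 = 12.2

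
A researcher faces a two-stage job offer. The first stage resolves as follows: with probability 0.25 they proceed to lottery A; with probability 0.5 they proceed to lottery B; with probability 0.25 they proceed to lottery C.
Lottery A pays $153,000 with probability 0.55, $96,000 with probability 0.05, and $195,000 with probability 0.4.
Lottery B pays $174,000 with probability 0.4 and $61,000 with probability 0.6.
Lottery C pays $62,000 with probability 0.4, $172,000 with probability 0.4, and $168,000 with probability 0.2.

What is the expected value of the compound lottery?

EV(A) = 0.55 × 153000 + 0.05 × 96000 + 0.4 × 195000 = 84150 + 4800 + 78000 = 166950
EV(B) = 0.4 × 174000 + 0.6 × 61000 = 69600 + 36600 = 106200
EV(C) = 0.4 × 62000 + 0.4 × 172000 + 0.2 × 168000 = 24800 + 68800 + 33600 = 127200
Overall = 0.25 × 166950 + 0.5 × 106200 + 0.25 × 127200 = 41737.5 + 53100 + 31800 = 126637.5

$126,637.50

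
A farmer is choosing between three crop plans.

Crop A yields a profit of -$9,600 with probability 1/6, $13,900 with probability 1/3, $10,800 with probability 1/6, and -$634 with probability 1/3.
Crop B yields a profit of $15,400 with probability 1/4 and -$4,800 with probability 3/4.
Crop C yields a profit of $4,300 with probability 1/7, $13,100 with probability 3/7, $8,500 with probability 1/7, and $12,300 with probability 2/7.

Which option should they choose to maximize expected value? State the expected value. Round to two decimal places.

Crop C ($10,957.14)

Crop A = 1/6 × (-9600) + 1/3 × 13900 + 1/6 × 10800 + 1/3 × (-634) = -1600 + 4633.3333 + 1800 − 211.3333 = 4622
Crop B = 1/4 × 15400 + 3/4 × (-4800) = 3850 − 3600 = 250
Crop C = 1/7 × 4300 + 3/7 × 13100 + 1/7 × 8500 + 2/7 × 12300 = 614.2857 + 5614.2857 + 1214.2857 + 3514.2857 = 10957.1429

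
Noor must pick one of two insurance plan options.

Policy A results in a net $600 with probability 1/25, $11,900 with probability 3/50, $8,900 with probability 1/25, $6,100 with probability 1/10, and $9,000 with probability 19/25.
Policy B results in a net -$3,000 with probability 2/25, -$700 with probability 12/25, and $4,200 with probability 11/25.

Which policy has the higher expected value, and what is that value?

Policy A ($8,544)

Policy A = 1/25 × 600 + 3/50 × 11900 + 1/25 × 8900 + 1/10 × 6100 + 19/25 × 9000 = 24 + 714 + 356 + 610 + 6840 = 8544
Policy B = 2/25 × (-3000) + 12/25 × (-700) + 11/25 × 4200 = -240 − 336 + 1848 = 1272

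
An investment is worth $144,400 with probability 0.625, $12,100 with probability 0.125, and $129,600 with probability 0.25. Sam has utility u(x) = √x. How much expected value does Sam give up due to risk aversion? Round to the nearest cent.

E[u] = 0.625·√144400 + 0.125·√12100 + 0.25·√129600 = 0.625·380 + 0.125·110 + 0.25·360 = 341.25
CE = (341.25)² = 116451.5625
Risk premium = EV − CE = 124162.5 − 116451.5625 = 7710.9375

$7,710.94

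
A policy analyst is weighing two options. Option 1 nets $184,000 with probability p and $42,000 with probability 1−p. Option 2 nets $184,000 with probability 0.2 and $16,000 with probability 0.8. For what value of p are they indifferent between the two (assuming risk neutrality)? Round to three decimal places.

EV(Option 2) = 0.2 × 184000 + 0.8 × 16000 = 36800 + 12800 = 49600
p·184000 + (1−p)·42000 = 49600
142000p + 42000 = 49600
p = (49600 − 42000) / 142000

p = 0.054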